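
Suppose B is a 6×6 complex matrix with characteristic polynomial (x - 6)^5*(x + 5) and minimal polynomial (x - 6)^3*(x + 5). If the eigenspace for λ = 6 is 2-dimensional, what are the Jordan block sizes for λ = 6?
Block sizes for λ = 6: [3, 2]

Step 1 — from the characteristic polynomial, algebraic multiplicity of λ = 6 is 5. From dim ker(B − (6)·I) = 2, there are exactly 2 Jordan blocks for λ = 6.
Step 2 — from the minimal polynomial, the factor (x − 6)^3 tells us the largest block for λ = 6 has size 3.
Step 3 — with total size 5, 2 blocks, and largest block 3, the block sizes (in nonincreasing order) are [3, 2].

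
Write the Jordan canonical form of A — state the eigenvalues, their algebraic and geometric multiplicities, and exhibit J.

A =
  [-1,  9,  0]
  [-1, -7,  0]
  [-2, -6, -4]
J_2(-4) ⊕ J_1(-4)

The characteristic polynomial is
  det(x·I − A) = x^3 + 12*x^2 + 48*x + 64 = (x + 4)^3

Eigenvalues and multiplicities (the geometric multiplicity of λ is n − rank(A − λI), which equals the number of Jordan blocks for λ):
  λ = -4: algebraic multiplicity = 3, geometric multiplicity = 2

Determining the block sizes for each eigenvalue:
  λ = -4: 2 blocks summing to 3 forces exactly one block of size 2 and the rest size 1 → block sizes [2, 1]

Assembling the blocks gives a Jordan form
J =
  [-4,  1,  0]
  [ 0, -4,  0]
  [ 0,  0, -4]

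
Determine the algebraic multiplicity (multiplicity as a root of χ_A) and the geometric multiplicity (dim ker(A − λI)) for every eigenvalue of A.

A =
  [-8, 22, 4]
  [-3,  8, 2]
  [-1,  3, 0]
λ = 0: alg = 3, geom = 1

Step 1 — factor the characteristic polynomial to read off the algebraic multiplicities:
  χ_A(x) = x^3

Step 2 — compute geometric multiplicities via the rank-nullity identity g(λ) = n − rank(A − λI):
  rank(A − (0)·I) = 2, so dim ker(A − (0)·I) = n − 2 = 1

Summary:
  λ = 0: algebraic multiplicity = 3, geometric multiplicity = 1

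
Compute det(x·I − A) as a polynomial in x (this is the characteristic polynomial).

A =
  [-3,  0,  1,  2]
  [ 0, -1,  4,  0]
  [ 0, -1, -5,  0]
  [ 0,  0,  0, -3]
x^4 + 12*x^3 + 54*x^2 + 108*x + 81

Expanding det(x·I − A) (e.g. by cofactor expansion or by noting that A is similar to its Jordan form J, which has the same characteristic polynomial as A) gives
  χ_A(x) = x^4 + 12*x^3 + 54*x^2 + 108*x + 81
which factors as (x + 3)^4. The eigenvalues (with algebraic multiplicities) are λ = -3 with multiplicity 4.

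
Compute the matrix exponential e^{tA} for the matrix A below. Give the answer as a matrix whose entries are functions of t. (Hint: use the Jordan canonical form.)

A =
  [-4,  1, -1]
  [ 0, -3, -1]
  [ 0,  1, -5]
e^{tA} =
  [exp(-4*t), t*exp(-4*t), -t*exp(-4*t)]
  [0, t*exp(-4*t) + exp(-4*t), -t*exp(-4*t)]
  [0, t*exp(-4*t), -t*exp(-4*t) + exp(-4*t)]

Strategy: write A = P · J · P⁻¹ where J is a Jordan canonical form, so e^{tA} = P · e^{tJ} · P⁻¹, and e^{tJ} can be computed block-by-block.

A has Jordan form
J =
  [-4,  1,  0]
  [ 0, -4,  0]
  [ 0,  0, -4]
(up to reordering of blocks).

Per-block formulas:
  For a 2×2 Jordan block J_2(-4): exp(t · J_2(-4)) = e^(-4t)·(I + t·N), where N is the 2×2 nilpotent shift.
  For a 1×1 block at λ = -4: exp(t · [-4]) = [e^(-4t)].

After assembling e^{tJ} and conjugating by P, we get:

e^{tA} =
  [exp(-4*t), t*exp(-4*t), -t*exp(-4*t)]
  [0, t*exp(-4*t) + exp(-4*t), -t*exp(-4*t)]
  [0, t*exp(-4*t), -t*exp(-4*t) + exp(-4*t)]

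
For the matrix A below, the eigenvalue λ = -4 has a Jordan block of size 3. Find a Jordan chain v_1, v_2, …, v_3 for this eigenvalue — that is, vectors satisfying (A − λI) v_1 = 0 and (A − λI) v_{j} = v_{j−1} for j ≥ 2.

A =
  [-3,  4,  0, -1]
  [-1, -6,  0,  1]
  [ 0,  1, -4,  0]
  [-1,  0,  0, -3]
A Jordan chain for λ = -4 of length 3:
v_1 = (-2, 0, -1, -2)ᵀ
v_2 = (1, -1, 0, -1)ᵀ
v_3 = (1, 0, 0, 0)ᵀ

Let N = A − (-4)·I. We want v_3 with N^3 v_3 = 0 but N^2 v_3 ≠ 0; then v_{j-1} := N · v_j for j = 3, …, 2.

Pick v_3 = (1, 0, 0, 0)ᵀ.
Then v_2 = N · v_3 = (1, -1, 0, -1)ᵀ.
Then v_1 = N · v_2 = (-2, 0, -1, -2)ᵀ.

Sanity check: (A − (-4)·I) v_1 = (0, 0, 0, 0)ᵀ = 0. ✓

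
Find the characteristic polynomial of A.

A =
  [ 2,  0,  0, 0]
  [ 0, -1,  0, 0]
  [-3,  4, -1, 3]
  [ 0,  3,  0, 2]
x^4 - 2*x^3 - 3*x^2 + 4*x + 4

Expanding det(x·I − A) (e.g. by cofactor expansion or by noting that A is similar to its Jordan form J, which has the same characteristic polynomial as A) gives
  χ_A(x) = x^4 - 2*x^3 - 3*x^2 + 4*x + 4
which factors as (x - 2)^2*(x + 1)^2. The eigenvalues (with algebraic multiplicities) are λ = -1 with multiplicity 2, λ = 2 with multiplicity 2.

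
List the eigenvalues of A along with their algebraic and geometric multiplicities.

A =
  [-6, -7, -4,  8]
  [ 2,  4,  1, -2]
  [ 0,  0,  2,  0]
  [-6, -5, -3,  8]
λ = 2: alg = 4, geom = 2

Step 1 — factor the characteristic polynomial to read off the algebraic multiplicities:
  χ_A(x) = (x - 2)^4

Step 2 — compute geometric multiplicities via the rank-nullity identity g(λ) = n − rank(A − λI):
  rank(A − (2)·I) = 2, so dim ker(A − (2)·I) = n − 2 = 2

Summary:
  λ = 2: algebraic multiplicity = 4, geometric multiplicity = 2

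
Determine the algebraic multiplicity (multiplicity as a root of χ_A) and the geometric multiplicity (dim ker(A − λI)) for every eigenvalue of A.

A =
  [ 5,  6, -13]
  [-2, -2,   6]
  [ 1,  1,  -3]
λ = 0: alg = 3, geom = 1

Step 1 — factor the characteristic polynomial to read off the algebraic multiplicities:
  χ_A(x) = x^3

Step 2 — compute geometric multiplicities via the rank-nullity identity g(λ) = n − rank(A − λI):
  rank(A − (0)·I) = 2, so dim ker(A − (0)·I) = n − 2 = 1

Summary:
  λ = 0: algebraic multiplicity = 3, geometric multiplicity = 1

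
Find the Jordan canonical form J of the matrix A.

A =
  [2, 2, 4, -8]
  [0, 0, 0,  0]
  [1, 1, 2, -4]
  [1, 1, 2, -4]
J_2(0) ⊕ J_1(0) ⊕ J_1(0)

The characteristic polynomial is
  det(x·I − A) = x^4

Eigenvalues and multiplicities (the geometric multiplicity of λ is n − rank(A − λI), which equals the number of Jordan blocks for λ):
  λ = 0: algebraic multiplicity = 4, geometric multiplicity = 3

Determining the block sizes for each eigenvalue:
  λ = 0: 3 blocks summing to 4 forces exactly one block of size 2 and the rest size 1 → block sizes [2, 1, 1]

Assembling the blocks gives a Jordan form
J =
  [0, 1, 0, 0]
  [0, 0, 0, 0]
  [0, 0, 0, 0]
  [0, 0, 0, 0]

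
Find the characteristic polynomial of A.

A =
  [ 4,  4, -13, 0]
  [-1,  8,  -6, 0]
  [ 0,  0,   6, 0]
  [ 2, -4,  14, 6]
x^4 - 24*x^3 + 216*x^2 - 864*x + 1296

Expanding det(x·I − A) (e.g. by cofactor expansion or by noting that A is similar to its Jordan form J, which has the same characteristic polynomial as A) gives
  χ_A(x) = x^4 - 24*x^3 + 216*x^2 - 864*x + 1296
which factors as (x - 6)^4. The eigenvalues (with algebraic multiplicities) are λ = 6 with multiplicity 4.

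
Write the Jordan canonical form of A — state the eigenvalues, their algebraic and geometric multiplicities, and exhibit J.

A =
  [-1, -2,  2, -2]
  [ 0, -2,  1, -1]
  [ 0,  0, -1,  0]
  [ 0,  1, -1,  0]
J_2(-1) ⊕ J_1(-1) ⊕ J_1(-1)

The characteristic polynomial is
  det(x·I − A) = x^4 + 4*x^3 + 6*x^2 + 4*x + 1 = (x + 1)^4

Eigenvalues and multiplicities (the geometric multiplicity of λ is n − rank(A − λI), which equals the number of Jordan blocks for λ):
  λ = -1: algebraic multiplicity = 4, geometric multiplicity = 3

Determining the block sizes for each eigenvalue:
  λ = -1: 3 blocks summing to 4 forces exactly one block of size 2 and the rest size 1 → block sizes [2, 1, 1]

Assembling the blocks gives a Jordan form
J =
  [-1,  1,  0,  0]
  [ 0, -1,  0,  0]
  [ 0,  0, -1,  0]
  [ 0,  0,  0, -1]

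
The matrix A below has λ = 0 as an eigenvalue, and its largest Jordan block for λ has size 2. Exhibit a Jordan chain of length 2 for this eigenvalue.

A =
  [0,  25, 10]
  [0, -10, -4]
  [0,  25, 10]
A Jordan chain for λ = 0 of length 2:
v_1 = (25, -10, 25)ᵀ
v_2 = (0, 1, 0)ᵀ

Let N = A − (0)·I. We want v_2 with N^2 v_2 = 0 but N^1 v_2 ≠ 0; then v_{j-1} := N · v_j for j = 2, …, 2.

Pick v_2 = (0, 1, 0)ᵀ.
Then v_1 = N · v_2 = (25, -10, 25)ᵀ.

Sanity check: (A − (0)·I) v_1 = (0, 0, 0)ᵀ = 0. ✓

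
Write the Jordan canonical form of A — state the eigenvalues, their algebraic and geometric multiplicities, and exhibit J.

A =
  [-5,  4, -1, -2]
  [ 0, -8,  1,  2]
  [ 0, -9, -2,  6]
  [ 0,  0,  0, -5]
J_3(-5) ⊕ J_1(-5)

The characteristic polynomial is
  det(x·I − A) = x^4 + 20*x^3 + 150*x^2 + 500*x + 625 = (x + 5)^4

Eigenvalues and multiplicities (the geometric multiplicity of λ is n − rank(A − λI), which equals the number of Jordan blocks for λ):
  λ = -5: algebraic multiplicity = 4, geometric multiplicity = 2

Determining the block sizes for each eigenvalue:
  λ = -5: with am = 4 and gm = 2, the partition is not yet determined (e.g. several partitions of 4 into 2 parts exist). Let N = A − (-5)·I. Computing rank(N^1) = 2, rank(N^2) = 1, rank(N^3) = 0; the number of blocks of size ≥ j is rank(N^{j−1}) − rank(N^j), giving [2, 1, 1]. So we have 1 block(s) of size 3, 1 block(s) of size 1 → block sizes [3, 1]

Assembling the blocks gives a Jordan form
J =
  [-5,  1,  0,  0]
  [ 0, -5,  1,  0]
  [ 0,  0, -5,  0]
  [ 0,  0,  0, -5]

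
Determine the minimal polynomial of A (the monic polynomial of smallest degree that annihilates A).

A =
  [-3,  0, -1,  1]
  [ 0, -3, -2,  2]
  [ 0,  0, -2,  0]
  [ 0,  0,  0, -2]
x^2 + 5*x + 6

The characteristic polynomial is χ_A(x) = (x + 2)^2*(x + 3)^2, so the eigenvalues are known. The minimal polynomial is
  m_A(x) = Π_λ (x − λ)^{k_λ}
where k_λ is the size of the *largest* Jordan block for λ (equivalently, the smallest k with (A − λI)^k v = 0 for every generalised eigenvector v of λ).

  λ = -3: largest Jordan block has size 1, contributing (x + 3)
  λ = -2: largest Jordan block has size 1, contributing (x + 2)

So m_A(x) = (x + 2)*(x + 3) = x^2 + 5*x + 6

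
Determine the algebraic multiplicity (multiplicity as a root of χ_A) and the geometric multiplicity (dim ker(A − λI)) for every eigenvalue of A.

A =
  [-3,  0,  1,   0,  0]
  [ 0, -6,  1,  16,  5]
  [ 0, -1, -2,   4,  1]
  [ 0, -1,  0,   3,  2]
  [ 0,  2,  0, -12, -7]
λ = -3: alg = 5, geom = 2

Step 1 — factor the characteristic polynomial to read off the algebraic multiplicities:
  χ_A(x) = (x + 3)^5

Step 2 — compute geometric multiplicities via the rank-nullity identity g(λ) = n − rank(A − λI):
  rank(A − (-3)·I) = 3, so dim ker(A − (-3)·I) = n − 3 = 2

Summary:
  λ = -3: algebraic multiplicity = 5, geometric multiplicity = 2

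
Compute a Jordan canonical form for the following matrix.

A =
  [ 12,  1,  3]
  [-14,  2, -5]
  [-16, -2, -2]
J_3(4)

The characteristic polynomial is
  det(x·I − A) = x^3 - 12*x^2 + 48*x - 64 = (x - 4)^3

Eigenvalues and multiplicities (the geometric multiplicity of λ is n − rank(A − λI), which equals the number of Jordan blocks for λ):
  λ = 4: algebraic multiplicity = 3, geometric multiplicity = 1

Determining the block sizes for each eigenvalue:
  λ = 4: one block (gm = 1), so the single block has size am = 3 → block sizes [3]

Assembling the blocks gives a Jordan form
J =
  [4, 1, 0]
  [0, 4, 1]
  [0, 0, 4]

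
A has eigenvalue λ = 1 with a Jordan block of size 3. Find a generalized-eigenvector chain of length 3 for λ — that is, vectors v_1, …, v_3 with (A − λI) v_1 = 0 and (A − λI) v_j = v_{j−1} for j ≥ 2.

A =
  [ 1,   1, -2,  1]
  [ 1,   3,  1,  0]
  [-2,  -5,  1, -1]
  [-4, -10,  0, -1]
A Jordan chain for λ = 1 of length 3:
v_1 = (1, 0, -1, -2)ᵀ
v_2 = (0, 1, -2, -4)ᵀ
v_3 = (1, 0, 0, 0)ᵀ

Let N = A − (1)·I. We want v_3 with N^3 v_3 = 0 but N^2 v_3 ≠ 0; then v_{j-1} := N · v_j for j = 3, …, 2.

Pick v_3 = (1, 0, 0, 0)ᵀ.
Then v_2 = N · v_3 = (0, 1, -2, -4)ᵀ.
Then v_1 = N · v_2 = (1, 0, -1, -2)ᵀ.

Sanity check: (A − (1)·I) v_1 = (0, 0, 0, 0)ᵀ = 0. ✓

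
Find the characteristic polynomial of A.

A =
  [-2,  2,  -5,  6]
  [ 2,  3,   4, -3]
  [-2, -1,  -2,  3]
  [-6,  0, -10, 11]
x^4 - 10*x^3 + 37*x^2 - 60*x + 36

Expanding det(x·I − A) (e.g. by cofactor expansion or by noting that A is similar to its Jordan form J, which has the same characteristic polynomial as A) gives
  χ_A(x) = x^4 - 10*x^3 + 37*x^2 - 60*x + 36
which factors as (x - 3)^2*(x - 2)^2. The eigenvalues (with algebraic multiplicities) are λ = 2 with multiplicity 2, λ = 3 with multiplicity 2.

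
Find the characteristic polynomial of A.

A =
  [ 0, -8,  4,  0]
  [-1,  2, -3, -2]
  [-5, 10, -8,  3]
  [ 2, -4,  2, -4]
x^4 + 10*x^3 + 36*x^2 + 56*x + 32

Expanding det(x·I − A) (e.g. by cofactor expansion or by noting that A is similar to its Jordan form J, which has the same characteristic polynomial as A) gives
  χ_A(x) = x^4 + 10*x^3 + 36*x^2 + 56*x + 32
which factors as (x + 2)^3*(x + 4). The eigenvalues (with algebraic multiplicities) are λ = -4 with multiplicity 1, λ = -2 with multiplicity 3.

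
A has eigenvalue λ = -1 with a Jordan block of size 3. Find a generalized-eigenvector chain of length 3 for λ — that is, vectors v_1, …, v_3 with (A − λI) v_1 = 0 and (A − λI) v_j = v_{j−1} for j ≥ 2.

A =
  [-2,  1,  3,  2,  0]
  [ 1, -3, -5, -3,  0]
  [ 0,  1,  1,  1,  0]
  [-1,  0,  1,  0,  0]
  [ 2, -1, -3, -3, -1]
A Jordan chain for λ = -1 of length 3:
v_1 = (0, 0, 0, 0, 1)ᵀ
v_2 = (1, -2, 1, 0, -1)ᵀ
v_3 = (0, 1, 0, 0, 0)ᵀ

Let N = A − (-1)·I. We want v_3 with N^3 v_3 = 0 but N^2 v_3 ≠ 0; then v_{j-1} := N · v_j for j = 3, …, 2.

Pick v_3 = (0, 1, 0, 0, 0)ᵀ.
Then v_2 = N · v_3 = (1, -2, 1, 0, -1)ᵀ.
Then v_1 = N · v_2 = (0, 0, 0, 0, 1)ᵀ.

Sanity check: (A − (-1)·I) v_1 = (0, 0, 0, 0, 0)ᵀ = 0. ✓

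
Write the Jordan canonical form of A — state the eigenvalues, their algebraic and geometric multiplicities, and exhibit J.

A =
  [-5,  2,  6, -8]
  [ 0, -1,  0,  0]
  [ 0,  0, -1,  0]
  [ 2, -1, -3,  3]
J_2(-1) ⊕ J_1(-1) ⊕ J_1(-1)

The characteristic polynomial is
  det(x·I − A) = x^4 + 4*x^3 + 6*x^2 + 4*x + 1 = (x + 1)^4

Eigenvalues and multiplicities (the geometric multiplicity of λ is n − rank(A − λI), which equals the number of Jordan blocks for λ):
  λ = -1: algebraic multiplicity = 4, geometric multiplicity = 3

Determining the block sizes for each eigenvalue:
  λ = -1: 3 blocks summing to 4 forces exactly one block of size 2 and the rest size 1 → block sizes [2, 1, 1]

Assembling the blocks gives a Jordan form
J =
  [-1,  1,  0,  0]
  [ 0, -1,  0,  0]
  [ 0,  0, -1,  0]
  [ 0,  0,  0, -1]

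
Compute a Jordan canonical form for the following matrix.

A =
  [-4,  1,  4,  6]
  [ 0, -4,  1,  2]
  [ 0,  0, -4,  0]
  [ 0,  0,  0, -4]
J_3(-4) ⊕ J_1(-4)

The characteristic polynomial is
  det(x·I − A) = x^4 + 16*x^3 + 96*x^2 + 256*x + 256 = (x + 4)^4

Eigenvalues and multiplicities (the geometric multiplicity of λ is n − rank(A − λI), which equals the number of Jordan blocks for λ):
  λ = -4: algebraic multiplicity = 4, geometric multiplicity = 2

Determining the block sizes for each eigenvalue:
  λ = -4: with am = 4 and gm = 2, the partition is not yet determined (e.g. several partitions of 4 into 2 parts exist). Let N = A − (-4)·I. Computing rank(N^1) = 2, rank(N^2) = 1, rank(N^3) = 0; the number of blocks of size ≥ j is rank(N^{j−1}) − rank(N^j), giving [2, 1, 1]. So we have 1 block(s) of size 3, 1 block(s) of size 1 → block sizes [3, 1]

Assembling the blocks gives a Jordan form
J =
  [-4,  1,  0,  0]
  [ 0, -4,  1,  0]
  [ 0,  0, -4,  0]
  [ 0,  0,  0, -4]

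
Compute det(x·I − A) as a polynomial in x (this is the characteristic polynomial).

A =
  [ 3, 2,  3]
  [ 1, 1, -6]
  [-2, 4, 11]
x^3 - 15*x^2 + 75*x - 125

Expanding det(x·I − A) (e.g. by cofactor expansion or by noting that A is similar to its Jordan form J, which has the same characteristic polynomial as A) gives
  χ_A(x) = x^3 - 15*x^2 + 75*x - 125
which factors as (x - 5)^3. The eigenvalues (with algebraic multiplicities) are λ = 5 with multiplicity 3.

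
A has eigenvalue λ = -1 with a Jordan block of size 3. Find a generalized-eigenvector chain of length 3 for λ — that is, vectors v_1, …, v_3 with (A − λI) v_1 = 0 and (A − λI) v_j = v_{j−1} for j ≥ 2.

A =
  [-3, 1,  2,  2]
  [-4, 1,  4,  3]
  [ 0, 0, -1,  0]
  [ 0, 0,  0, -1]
A Jordan chain for λ = -1 of length 3:
v_1 = (-1, -2, 0, 0)ᵀ
v_2 = (2, 3, 0, 0)ᵀ
v_3 = (0, 0, 0, 1)ᵀ

Let N = A − (-1)·I. We want v_3 with N^3 v_3 = 0 but N^2 v_3 ≠ 0; then v_{j-1} := N · v_j for j = 3, …, 2.

Pick v_3 = (0, 0, 0, 1)ᵀ.
Then v_2 = N · v_3 = (2, 3, 0, 0)ᵀ.
Then v_1 = N · v_2 = (-1, -2, 0, 0)ᵀ.

Sanity check: (A − (-1)·I) v_1 = (0, 0, 0, 0)ᵀ = 0. ✓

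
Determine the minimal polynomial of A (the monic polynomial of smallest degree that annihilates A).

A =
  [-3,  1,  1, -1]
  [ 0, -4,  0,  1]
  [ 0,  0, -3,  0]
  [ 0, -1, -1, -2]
x^3 + 9*x^2 + 27*x + 27

The characteristic polynomial is χ_A(x) = (x + 3)^4, so the eigenvalues are known. The minimal polynomial is
  m_A(x) = Π_λ (x − λ)^{k_λ}
where k_λ is the size of the *largest* Jordan block for λ (equivalently, the smallest k with (A − λI)^k v = 0 for every generalised eigenvector v of λ).

  λ = -3: largest Jordan block has size 3, contributing (x + 3)^3

So m_A(x) = (x + 3)^3 = x^3 + 9*x^2 + 27*x + 27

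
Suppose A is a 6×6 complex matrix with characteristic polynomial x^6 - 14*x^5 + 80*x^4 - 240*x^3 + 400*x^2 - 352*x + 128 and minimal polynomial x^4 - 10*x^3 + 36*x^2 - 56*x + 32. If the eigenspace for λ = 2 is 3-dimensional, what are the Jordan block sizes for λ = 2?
Block sizes for λ = 2: [3, 1, 1]

Step 1 — from the characteristic polynomial, algebraic multiplicity of λ = 2 is 5. From dim ker(A − (2)·I) = 3, there are exactly 3 Jordan blocks for λ = 2.
Step 2 — from the minimal polynomial, the factor (x − 2)^3 tells us the largest block for λ = 2 has size 3.
Step 3 — with total size 5, 3 blocks, and largest block 3, the block sizes (in nonincreasing order) are [3, 1, 1].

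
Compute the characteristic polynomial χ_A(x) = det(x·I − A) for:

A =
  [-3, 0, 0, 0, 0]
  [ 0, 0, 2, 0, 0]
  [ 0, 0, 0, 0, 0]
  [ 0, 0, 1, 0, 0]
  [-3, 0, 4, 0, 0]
x^5 + 3*x^4

Expanding det(x·I − A) (e.g. by cofactor expansion or by noting that A is similar to its Jordan form J, which has the same characteristic polynomial as A) gives
  χ_A(x) = x^5 + 3*x^4
which factors as x^4*(x + 3). The eigenvalues (with algebraic multiplicities) are λ = -3 with multiplicity 1, λ = 0 with multiplicity 4.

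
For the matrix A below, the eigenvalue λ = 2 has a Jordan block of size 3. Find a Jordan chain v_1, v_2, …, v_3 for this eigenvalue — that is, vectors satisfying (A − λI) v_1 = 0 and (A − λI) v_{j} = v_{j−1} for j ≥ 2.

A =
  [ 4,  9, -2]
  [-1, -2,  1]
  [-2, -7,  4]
A Jordan chain for λ = 2 of length 3:
v_1 = (-1, 0, -1)ᵀ
v_2 = (2, -1, -2)ᵀ
v_3 = (1, 0, 0)ᵀ

Let N = A − (2)·I. We want v_3 with N^3 v_3 = 0 but N^2 v_3 ≠ 0; then v_{j-1} := N · v_j for j = 3, …, 2.

Pick v_3 = (1, 0, 0)ᵀ.
Then v_2 = N · v_3 = (2, -1, -2)ᵀ.
Then v_1 = N · v_2 = (-1, 0, -1)ᵀ.

Sanity check: (A − (2)·I) v_1 = (0, 0, 0)ᵀ = 0. ✓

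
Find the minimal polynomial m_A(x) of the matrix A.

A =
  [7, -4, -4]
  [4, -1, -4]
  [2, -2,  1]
x^2 - 4*x + 3

The characteristic polynomial is χ_A(x) = (x - 3)^2*(x - 1), so the eigenvalues are known. The minimal polynomial is
  m_A(x) = Π_λ (x − λ)^{k_λ}
where k_λ is the size of the *largest* Jordan block for λ (equivalently, the smallest k with (A − λI)^k v = 0 for every generalised eigenvector v of λ).

  λ = 1: largest Jordan block has size 1, contributing (x − 1)
  λ = 3: largest Jordan block has size 1, contributing (x − 3)

So m_A(x) = (x - 3)*(x - 1) = x^2 - 4*x + 3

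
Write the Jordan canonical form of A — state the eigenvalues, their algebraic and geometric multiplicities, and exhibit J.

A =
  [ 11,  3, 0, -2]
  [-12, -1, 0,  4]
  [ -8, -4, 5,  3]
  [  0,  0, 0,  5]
J_2(5) ⊕ J_2(5)

The characteristic polynomial is
  det(x·I − A) = x^4 - 20*x^3 + 150*x^2 - 500*x + 625 = (x - 5)^4

Eigenvalues and multiplicities (the geometric multiplicity of λ is n − rank(A − λI), which equals the number of Jordan blocks for λ):
  λ = 5: algebraic multiplicity = 4, geometric multiplicity = 2

Determining the block sizes for each eigenvalue:
  λ = 5: with am = 4 and gm = 2, the partition is not yet determined (e.g. several partitions of 4 into 2 parts exist). Let N = A − (5)·I. Computing rank(N^1) = 2, rank(N^2) = 0; the number of blocks of size ≥ j is rank(N^{j−1}) − rank(N^j), giving [2, 2]. So we have 2 block(s) of size 2 → block sizes [2, 2]

Assembling the blocks gives a Jordan form
J =
  [5, 1, 0, 0]
  [0, 5, 0, 0]
  [0, 0, 5, 1]
  [0, 0, 0, 5]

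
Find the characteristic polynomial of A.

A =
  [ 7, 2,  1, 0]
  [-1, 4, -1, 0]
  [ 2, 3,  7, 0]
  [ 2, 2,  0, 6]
x^4 - 24*x^3 + 216*x^2 - 864*x + 1296

Expanding det(x·I − A) (e.g. by cofactor expansion or by noting that A is similar to its Jordan form J, which has the same characteristic polynomial as A) gives
  χ_A(x) = x^4 - 24*x^3 + 216*x^2 - 864*x + 1296
which factors as (x - 6)^4. The eigenvalues (with algebraic multiplicities) are λ = 6 with multiplicity 4.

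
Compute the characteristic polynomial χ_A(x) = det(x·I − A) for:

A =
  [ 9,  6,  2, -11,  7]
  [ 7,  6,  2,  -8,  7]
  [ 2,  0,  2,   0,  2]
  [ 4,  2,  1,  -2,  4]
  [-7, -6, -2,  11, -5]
x^5 - 10*x^4 + 40*x^3 - 80*x^2 + 80*x - 32

Expanding det(x·I − A) (e.g. by cofactor expansion or by noting that A is similar to its Jordan form J, which has the same characteristic polynomial as A) gives
  χ_A(x) = x^5 - 10*x^4 + 40*x^3 - 80*x^2 + 80*x - 32
which factors as (x - 2)^5. The eigenvalues (with algebraic multiplicities) are λ = 2 with multiplicity 5.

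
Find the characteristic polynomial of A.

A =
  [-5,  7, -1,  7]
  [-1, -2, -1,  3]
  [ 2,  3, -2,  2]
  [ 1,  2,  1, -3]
x^4 + 12*x^3 + 48*x^2 + 64*x

Expanding det(x·I − A) (e.g. by cofactor expansion or by noting that A is similar to its Jordan form J, which has the same characteristic polynomial as A) gives
  χ_A(x) = x^4 + 12*x^3 + 48*x^2 + 64*x
which factors as x*(x + 4)^3. The eigenvalues (with algebraic multiplicities) are λ = -4 with multiplicity 3, λ = 0 with multiplicity 1.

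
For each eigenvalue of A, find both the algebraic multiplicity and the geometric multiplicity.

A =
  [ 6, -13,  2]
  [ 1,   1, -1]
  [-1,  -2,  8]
λ = 5: alg = 3, geom = 1

Step 1 — factor the characteristic polynomial to read off the algebraic multiplicities:
  χ_A(x) = (x - 5)^3

Step 2 — compute geometric multiplicities via the rank-nullity identity g(λ) = n − rank(A − λI):
  rank(A − (5)·I) = 2, so dim ker(A − (5)·I) = n − 2 = 1

Summary:
  λ = 5: algebraic multiplicity = 3, geometric multiplicity = 1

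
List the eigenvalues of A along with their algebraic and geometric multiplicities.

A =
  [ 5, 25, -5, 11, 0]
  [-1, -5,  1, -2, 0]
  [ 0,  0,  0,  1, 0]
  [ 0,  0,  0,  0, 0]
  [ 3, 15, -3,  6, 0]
λ = 0: alg = 5, geom = 3

Step 1 — factor the characteristic polynomial to read off the algebraic multiplicities:
  χ_A(x) = x^5

Step 2 — compute geometric multiplicities via the rank-nullity identity g(λ) = n − rank(A − λI):
  rank(A − (0)·I) = 2, so dim ker(A − (0)·I) = n − 2 = 3

Summary:
  λ = 0: algebraic multiplicity = 5, geometric multiplicity = 3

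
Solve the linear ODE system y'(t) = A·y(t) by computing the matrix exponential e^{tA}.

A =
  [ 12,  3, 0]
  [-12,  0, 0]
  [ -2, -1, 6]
e^{tA} =
  [6*t*exp(6*t) + exp(6*t), 3*t*exp(6*t), 0]
  [-12*t*exp(6*t), -6*t*exp(6*t) + exp(6*t), 0]
  [-2*t*exp(6*t), -t*exp(6*t), exp(6*t)]

Strategy: write A = P · J · P⁻¹ where J is a Jordan canonical form, so e^{tA} = P · e^{tJ} · P⁻¹, and e^{tJ} can be computed block-by-block.

A has Jordan form
J =
  [6, 1, 0]
  [0, 6, 0]
  [0, 0, 6]
(up to reordering of blocks).

Per-block formulas:
  For a 2×2 Jordan block J_2(6): exp(t · J_2(6)) = e^(6t)·(I + t·N), where N is the 2×2 nilpotent shift.
  For a 1×1 block at λ = 6: exp(t · [6]) = [e^(6t)].

After assembling e^{tJ} and conjugating by P, we get:

e^{tA} =
  [6*t*exp(6*t) + exp(6*t), 3*t*exp(6*t), 0]
  [-12*t*exp(6*t), -6*t*exp(6*t) + exp(6*t), 0]
  [-2*t*exp(6*t), -t*exp(6*t), exp(6*t)]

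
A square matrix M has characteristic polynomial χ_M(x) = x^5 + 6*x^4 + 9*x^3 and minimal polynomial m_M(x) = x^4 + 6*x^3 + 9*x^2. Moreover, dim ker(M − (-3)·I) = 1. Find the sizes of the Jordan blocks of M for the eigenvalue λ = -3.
Block sizes for λ = -3: [2]

Step 1 — from the characteristic polynomial, algebraic multiplicity of λ = -3 is 2. From dim ker(M − (-3)·I) = 1, there are exactly 1 Jordan blocks for λ = -3.
Step 2 — from the minimal polynomial, the factor (x + 3)^2 tells us the largest block for λ = -3 has size 2.
Step 3 — with total size 2, 1 blocks, and largest block 2, the block sizes (in nonincreasing order) are [2].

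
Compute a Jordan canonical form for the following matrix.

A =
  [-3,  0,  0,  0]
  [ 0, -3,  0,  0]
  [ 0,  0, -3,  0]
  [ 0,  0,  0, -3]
J_1(-3) ⊕ J_1(-3) ⊕ J_1(-3) ⊕ J_1(-3)

The characteristic polynomial is
  det(x·I − A) = x^4 + 12*x^3 + 54*x^2 + 108*x + 81 = (x + 3)^4

Eigenvalues and multiplicities (the geometric multiplicity of λ is n − rank(A − λI), which equals the number of Jordan blocks for λ):
  λ = -3: algebraic multiplicity = 4, geometric multiplicity = 4

Determining the block sizes for each eigenvalue:
  λ = -3: gm = am = 4, so every block has size 1 → block sizes [1, 1, 1, 1]

Assembling the blocks gives a Jordan form
J =
  [-3,  0,  0,  0]
  [ 0, -3,  0,  0]
  [ 0,  0, -3,  0]
  [ 0,  0,  0, -3]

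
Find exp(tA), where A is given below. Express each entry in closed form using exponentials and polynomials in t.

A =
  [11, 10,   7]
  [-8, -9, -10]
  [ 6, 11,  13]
e^{tA} =
  [-t^2*exp(5*t) + 6*t*exp(5*t) + exp(5*t), -3*t^2*exp(5*t)/2 + 10*t*exp(5*t), -t^2*exp(5*t) + 7*t*exp(5*t)]
  [2*t^2*exp(5*t) - 8*t*exp(5*t), 3*t^2*exp(5*t) - 14*t*exp(5*t) + exp(5*t), 2*t^2*exp(5*t) - 10*t*exp(5*t)]
  [-2*t^2*exp(5*t) + 6*t*exp(5*t), -3*t^2*exp(5*t) + 11*t*exp(5*t), -2*t^2*exp(5*t) + 8*t*exp(5*t) + exp(5*t)]

Strategy: write A = P · J · P⁻¹ where J is a Jordan canonical form, so e^{tA} = P · e^{tJ} · P⁻¹, and e^{tJ} can be computed block-by-block.

A has Jordan form
J =
  [5, 1, 0]
  [0, 5, 1]
  [0, 0, 5]
(up to reordering of blocks).

Per-block formulas:
  For a 3×3 Jordan block J_3(5): exp(t · J_3(5)) = e^(5t)·(I + t·N + (t^2/2)·N^2), where N is the 3×3 nilpotent shift.

After assembling e^{tJ} and conjugating by P, we get:

e^{tA} =
  [-t^2*exp(5*t) + 6*t*exp(5*t) + exp(5*t), -3*t^2*exp(5*t)/2 + 10*t*exp(5*t), -t^2*exp(5*t) + 7*t*exp(5*t)]
  [2*t^2*exp(5*t) - 8*t*exp(5*t), 3*t^2*exp(5*t) - 14*t*exp(5*t) + exp(5*t), 2*t^2*exp(5*t) - 10*t*exp(5*t)]
  [-2*t^2*exp(5*t) + 6*t*exp(5*t), -3*t^2*exp(5*t) + 11*t*exp(5*t), -2*t^2*exp(5*t) + 8*t*exp(5*t) + exp(5*t)]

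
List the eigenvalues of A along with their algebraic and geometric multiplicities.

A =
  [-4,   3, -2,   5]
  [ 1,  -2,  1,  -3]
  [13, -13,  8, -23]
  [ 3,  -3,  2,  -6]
λ = -1: alg = 4, geom = 2

Step 1 — factor the characteristic polynomial to read off the algebraic multiplicities:
  χ_A(x) = (x + 1)^4

Step 2 — compute geometric multiplicities via the rank-nullity identity g(λ) = n − rank(A − λI):
  rank(A − (-1)·I) = 2, so dim ker(A − (-1)·I) = n − 2 = 2

Summary:
  λ = -1: algebraic multiplicity = 4, geometric multiplicity = 2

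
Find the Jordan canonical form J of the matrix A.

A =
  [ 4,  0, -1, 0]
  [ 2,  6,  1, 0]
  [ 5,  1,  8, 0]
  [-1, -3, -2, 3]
J_1(3) ⊕ J_3(6)

The characteristic polynomial is
  det(x·I − A) = x^4 - 21*x^3 + 162*x^2 - 540*x + 648 = (x - 6)^3*(x - 3)

Eigenvalues and multiplicities (the geometric multiplicity of λ is n − rank(A − λI), which equals the number of Jordan blocks for λ):
  λ = 3: algebraic multiplicity = 1, geometric multiplicity = 1
  λ = 6: algebraic multiplicity = 3, geometric multiplicity = 1

Determining the block sizes for each eigenvalue:
  λ = 3: one block (gm = 1), so the single block has size am = 1 → block sizes [1]
  λ = 6: one block (gm = 1), so the single block has size am = 3 → block sizes [3]

Assembling the blocks gives a Jordan form
J =
  [3, 0, 0, 0]
  [0, 6, 1, 0]
  [0, 0, 6, 1]
  [0, 0, 0, 6]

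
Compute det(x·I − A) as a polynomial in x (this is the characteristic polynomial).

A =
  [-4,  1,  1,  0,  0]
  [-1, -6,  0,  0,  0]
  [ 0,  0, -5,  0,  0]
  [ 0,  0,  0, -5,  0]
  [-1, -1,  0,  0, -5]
x^5 + 25*x^4 + 250*x^3 + 1250*x^2 + 3125*x + 3125

Expanding det(x·I − A) (e.g. by cofactor expansion or by noting that A is similar to its Jordan form J, which has the same characteristic polynomial as A) gives
  χ_A(x) = x^5 + 25*x^4 + 250*x^3 + 1250*x^2 + 3125*x + 3125
which factors as (x + 5)^5. The eigenvalues (with algebraic multiplicities) are λ = -5 with multiplicity 5.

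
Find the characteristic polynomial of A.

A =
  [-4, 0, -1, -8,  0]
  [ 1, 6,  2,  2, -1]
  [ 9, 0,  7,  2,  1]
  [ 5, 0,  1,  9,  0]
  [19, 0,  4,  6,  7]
x^5 - 25*x^4 + 240*x^3 - 1080*x^2 + 2160*x - 1296

Expanding det(x·I − A) (e.g. by cofactor expansion or by noting that A is similar to its Jordan form J, which has the same characteristic polynomial as A) gives
  χ_A(x) = x^5 - 25*x^4 + 240*x^3 - 1080*x^2 + 2160*x - 1296
which factors as (x - 6)^4*(x - 1). The eigenvalues (with algebraic multiplicities) are λ = 1 with multiplicity 1, λ = 6 with multiplicity 4.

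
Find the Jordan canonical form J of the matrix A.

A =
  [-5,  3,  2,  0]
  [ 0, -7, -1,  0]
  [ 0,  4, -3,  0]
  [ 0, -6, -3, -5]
J_3(-5) ⊕ J_1(-5)

The characteristic polynomial is
  det(x·I − A) = x^4 + 20*x^3 + 150*x^2 + 500*x + 625 = (x + 5)^4

Eigenvalues and multiplicities (the geometric multiplicity of λ is n − rank(A − λI), which equals the number of Jordan blocks for λ):
  λ = -5: algebraic multiplicity = 4, geometric multiplicity = 2

Determining the block sizes for each eigenvalue:
  λ = -5: with am = 4 and gm = 2, the partition is not yet determined (e.g. several partitions of 4 into 2 parts exist). Let N = A − (-5)·I. Computing rank(N^1) = 2, rank(N^2) = 1, rank(N^3) = 0; the number of blocks of size ≥ j is rank(N^{j−1}) − rank(N^j), giving [2, 1, 1]. So we have 1 block(s) of size 3, 1 block(s) of size 1 → block sizes [3, 1]

Assembling the blocks gives a Jordan form
J =
  [-5,  1,  0,  0]
  [ 0, -5,  1,  0]
  [ 0,  0, -5,  0]
  [ 0,  0,  0, -5]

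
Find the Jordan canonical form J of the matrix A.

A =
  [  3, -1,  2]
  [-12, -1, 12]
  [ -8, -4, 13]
J_2(5) ⊕ J_1(5)

The characteristic polynomial is
  det(x·I − A) = x^3 - 15*x^2 + 75*x - 125 = (x - 5)^3

Eigenvalues and multiplicities (the geometric multiplicity of λ is n − rank(A − λI), which equals the number of Jordan blocks for λ):
  λ = 5: algebraic multiplicity = 3, geometric multiplicity = 2

Determining the block sizes for each eigenvalue:
  λ = 5: 2 blocks summing to 3 forces exactly one block of size 2 and the rest size 1 → block sizes [2, 1]

Assembling the blocks gives a Jordan form
J =
  [5, 1, 0]
  [0, 5, 0]
  [0, 0, 5]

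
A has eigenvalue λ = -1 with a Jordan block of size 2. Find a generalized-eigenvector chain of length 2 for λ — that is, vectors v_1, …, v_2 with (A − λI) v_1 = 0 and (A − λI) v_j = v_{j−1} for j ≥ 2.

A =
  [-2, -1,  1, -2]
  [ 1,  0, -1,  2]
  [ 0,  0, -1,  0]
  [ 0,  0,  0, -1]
A Jordan chain for λ = -1 of length 2:
v_1 = (-1, 1, 0, 0)ᵀ
v_2 = (1, 0, 0, 0)ᵀ

Let N = A − (-1)·I. We want v_2 with N^2 v_2 = 0 but N^1 v_2 ≠ 0; then v_{j-1} := N · v_j for j = 2, …, 2.

Pick v_2 = (1, 0, 0, 0)ᵀ.
Then v_1 = N · v_2 = (-1, 1, 0, 0)ᵀ.

Sanity check: (A − (-1)·I) v_1 = (0, 0, 0, 0)ᵀ = 0. ✓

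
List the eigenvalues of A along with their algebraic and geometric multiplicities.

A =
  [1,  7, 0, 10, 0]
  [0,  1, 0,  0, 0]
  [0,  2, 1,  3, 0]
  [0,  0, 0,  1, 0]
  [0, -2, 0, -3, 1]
λ = 1: alg = 5, geom = 3

Step 1 — factor the characteristic polynomial to read off the algebraic multiplicities:
  χ_A(x) = (x - 1)^5

Step 2 — compute geometric multiplicities via the rank-nullity identity g(λ) = n − rank(A − λI):
  rank(A − (1)·I) = 2, so dim ker(A − (1)·I) = n − 2 = 3

Summary:
  λ = 1: algebraic multiplicity = 5, geometric multiplicity = 3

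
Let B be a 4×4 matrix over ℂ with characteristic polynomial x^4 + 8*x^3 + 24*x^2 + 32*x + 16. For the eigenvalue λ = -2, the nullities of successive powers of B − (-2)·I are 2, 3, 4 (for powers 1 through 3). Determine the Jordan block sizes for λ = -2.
Block sizes for λ = -2: [3, 1]

From the dimensions of kernels of powers, the number of Jordan blocks of size at least j is d_j − d_{j−1} where d_j = dim ker(N^j) (with d_0 = 0). Computing the differences gives [2, 1, 1].
The number of blocks of size exactly k is (#blocks of size ≥ k) − (#blocks of size ≥ k + 1), so the partition is: 1 block(s) of size 1, 1 block(s) of size 3.
In nonincreasing order the block sizes are [3, 1].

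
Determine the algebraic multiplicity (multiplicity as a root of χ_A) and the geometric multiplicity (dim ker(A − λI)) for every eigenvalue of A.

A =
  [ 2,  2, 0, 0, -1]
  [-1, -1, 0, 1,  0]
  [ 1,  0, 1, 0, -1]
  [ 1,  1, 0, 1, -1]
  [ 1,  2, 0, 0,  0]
λ = 0: alg = 2, geom = 1; λ = 1: alg = 3, geom = 2

Step 1 — factor the characteristic polynomial to read off the algebraic multiplicities:
  χ_A(x) = x^2*(x - 1)^3

Step 2 — compute geometric multiplicities via the rank-nullity identity g(λ) = n − rank(A − λI):
  rank(A − (0)·I) = 4, so dim ker(A − (0)·I) = n − 4 = 1
  rank(A − (1)·I) = 3, so dim ker(A − (1)·I) = n − 3 = 2

Summary:
  λ = 0: algebraic multiplicity = 2, geometric multiplicity = 1
  λ = 1: algebraic multiplicity = 3, geometric multiplicity = 2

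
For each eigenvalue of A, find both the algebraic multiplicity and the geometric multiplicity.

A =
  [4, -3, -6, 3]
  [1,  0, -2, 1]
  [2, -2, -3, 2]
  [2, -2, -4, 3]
λ = 1: alg = 4, geom = 3

Step 1 — factor the characteristic polynomial to read off the algebraic multiplicities:
  χ_A(x) = (x - 1)^4

Step 2 — compute geometric multiplicities via the rank-nullity identity g(λ) = n − rank(A − λI):
  rank(A − (1)·I) = 1, so dim ker(A − (1)·I) = n − 1 = 3

Summary:
  λ = 1: algebraic multiplicity = 4, geometric multiplicity = 3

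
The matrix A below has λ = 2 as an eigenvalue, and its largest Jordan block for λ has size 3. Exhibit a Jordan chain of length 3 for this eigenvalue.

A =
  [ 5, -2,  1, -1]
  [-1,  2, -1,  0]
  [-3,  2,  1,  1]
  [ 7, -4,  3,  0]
A Jordan chain for λ = 2 of length 3:
v_1 = (1, 0, -1, 2)ᵀ
v_2 = (3, -1, -3, 7)ᵀ
v_3 = (1, 0, 0, 0)ᵀ

Let N = A − (2)·I. We want v_3 with N^3 v_3 = 0 but N^2 v_3 ≠ 0; then v_{j-1} := N · v_j for j = 3, …, 2.

Pick v_3 = (1, 0, 0, 0)ᵀ.
Then v_2 = N · v_3 = (3, -1, -3, 7)ᵀ.
Then v_1 = N · v_2 = (1, 0, -1, 2)ᵀ.

Sanity check: (A − (2)·I) v_1 = (0, 0, 0, 0)ᵀ = 0. ✓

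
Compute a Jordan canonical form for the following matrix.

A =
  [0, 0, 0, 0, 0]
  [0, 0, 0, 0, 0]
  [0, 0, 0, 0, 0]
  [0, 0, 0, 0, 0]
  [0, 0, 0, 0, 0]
J_1(0) ⊕ J_1(0) ⊕ J_1(0) ⊕ J_1(0) ⊕ J_1(0)

The characteristic polynomial is
  det(x·I − A) = x^5

Eigenvalues and multiplicities (the geometric multiplicity of λ is n − rank(A − λI), which equals the number of Jordan blocks for λ):
  λ = 0: algebraic multiplicity = 5, geometric multiplicity = 5

Determining the block sizes for each eigenvalue:
  λ = 0: gm = am = 5, so every block has size 1 → block sizes [1, 1, 1, 1, 1]

Assembling the blocks gives a Jordan form
J =
  [0, 0, 0, 0, 0]
  [0, 0, 0, 0, 0]
  [0, 0, 0, 0, 0]
  [0, 0, 0, 0, 0]
  [0, 0, 0, 0, 0]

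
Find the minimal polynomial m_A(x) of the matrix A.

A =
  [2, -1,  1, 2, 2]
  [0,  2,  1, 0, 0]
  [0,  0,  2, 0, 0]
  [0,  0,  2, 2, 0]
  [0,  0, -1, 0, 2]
x^3 - 6*x^2 + 12*x - 8

The characteristic polynomial is χ_A(x) = (x - 2)^5, so the eigenvalues are known. The minimal polynomial is
  m_A(x) = Π_λ (x − λ)^{k_λ}
where k_λ is the size of the *largest* Jordan block for λ (equivalently, the smallest k with (A − λI)^k v = 0 for every generalised eigenvector v of λ).

  λ = 2: largest Jordan block has size 3, contributing (x − 2)^3

So m_A(x) = (x - 2)^3 = x^3 - 6*x^2 + 12*x - 8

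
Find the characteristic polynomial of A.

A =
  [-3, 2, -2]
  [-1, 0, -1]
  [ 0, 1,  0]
x^3 + 3*x^2 + 3*x + 1

Expanding det(x·I − A) (e.g. by cofactor expansion or by noting that A is similar to its Jordan form J, which has the same characteristic polynomial as A) gives
  χ_A(x) = x^3 + 3*x^2 + 3*x + 1
which factors as (x + 1)^3. The eigenvalues (with algebraic multiplicities) are λ = -1 with multiplicity 3.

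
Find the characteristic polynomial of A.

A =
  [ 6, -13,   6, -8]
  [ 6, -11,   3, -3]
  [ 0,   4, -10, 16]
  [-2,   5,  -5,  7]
x^4 + 8*x^3 + 24*x^2 + 32*x + 16

Expanding det(x·I − A) (e.g. by cofactor expansion or by noting that A is similar to its Jordan form J, which has the same characteristic polynomial as A) gives
  χ_A(x) = x^4 + 8*x^3 + 24*x^2 + 32*x + 16
which factors as (x + 2)^4. The eigenvalues (with algebraic multiplicities) are λ = -2 with multiplicity 4.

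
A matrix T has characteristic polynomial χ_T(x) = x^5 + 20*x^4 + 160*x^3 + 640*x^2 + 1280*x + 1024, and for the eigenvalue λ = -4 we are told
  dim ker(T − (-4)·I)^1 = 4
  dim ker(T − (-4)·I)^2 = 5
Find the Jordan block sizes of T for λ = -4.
Block sizes for λ = -4: [2, 1, 1, 1]

From the dimensions of kernels of powers, the number of Jordan blocks of size at least j is d_j − d_{j−1} where d_j = dim ker(N^j) (with d_0 = 0). Computing the differences gives [4, 1].
The number of blocks of size exactly k is (#blocks of size ≥ k) − (#blocks of size ≥ k + 1), so the partition is: 3 block(s) of size 1, 1 block(s) of size 2.
In nonincreasing order the block sizes are [2, 1, 1, 1].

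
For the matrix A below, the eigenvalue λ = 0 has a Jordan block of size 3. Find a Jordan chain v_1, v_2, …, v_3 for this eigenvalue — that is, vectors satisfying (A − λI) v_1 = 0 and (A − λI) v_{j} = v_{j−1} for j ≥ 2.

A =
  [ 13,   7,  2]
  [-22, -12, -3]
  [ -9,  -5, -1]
A Jordan chain for λ = 0 of length 3:
v_1 = (-3, 5, 2)ᵀ
v_2 = (13, -22, -9)ᵀ
v_3 = (1, 0, 0)ᵀ

Let N = A − (0)·I. We want v_3 with N^3 v_3 = 0 but N^2 v_3 ≠ 0; then v_{j-1} := N · v_j for j = 3, …, 2.

Pick v_3 = (1, 0, 0)ᵀ.
Then v_2 = N · v_3 = (13, -22, -9)ᵀ.
Then v_1 = N · v_2 = (-3, 5, 2)ᵀ.

Sanity check: (A − (0)·I) v_1 = (0, 0, 0)ᵀ = 0. ✓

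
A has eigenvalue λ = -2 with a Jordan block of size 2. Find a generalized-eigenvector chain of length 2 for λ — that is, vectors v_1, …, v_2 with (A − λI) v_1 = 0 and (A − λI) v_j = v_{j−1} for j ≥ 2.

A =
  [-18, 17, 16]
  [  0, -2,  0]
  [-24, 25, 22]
A Jordan chain for λ = -2 of length 2:
v_1 = (1, 0, 1)ᵀ
v_2 = (1, 1, 0)ᵀ

Let N = A − (-2)·I. We want v_2 with N^2 v_2 = 0 but N^1 v_2 ≠ 0; then v_{j-1} := N · v_j for j = 2, …, 2.

Pick v_2 = (1, 1, 0)ᵀ.
Then v_1 = N · v_2 = (1, 0, 1)ᵀ.

Sanity check: (A − (-2)·I) v_1 = (0, 0, 0)ᵀ = 0. ✓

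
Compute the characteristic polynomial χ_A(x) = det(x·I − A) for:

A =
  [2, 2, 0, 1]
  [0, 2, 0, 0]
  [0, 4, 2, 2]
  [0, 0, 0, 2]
x^4 - 8*x^3 + 24*x^2 - 32*x + 16

Expanding det(x·I − A) (e.g. by cofactor expansion or by noting that A is similar to its Jordan form J, which has the same characteristic polynomial as A) gives
  χ_A(x) = x^4 - 8*x^3 + 24*x^2 - 32*x + 16
which factors as (x - 2)^4. The eigenvalues (with algebraic multiplicities) are λ = 2 with multiplicity 4.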